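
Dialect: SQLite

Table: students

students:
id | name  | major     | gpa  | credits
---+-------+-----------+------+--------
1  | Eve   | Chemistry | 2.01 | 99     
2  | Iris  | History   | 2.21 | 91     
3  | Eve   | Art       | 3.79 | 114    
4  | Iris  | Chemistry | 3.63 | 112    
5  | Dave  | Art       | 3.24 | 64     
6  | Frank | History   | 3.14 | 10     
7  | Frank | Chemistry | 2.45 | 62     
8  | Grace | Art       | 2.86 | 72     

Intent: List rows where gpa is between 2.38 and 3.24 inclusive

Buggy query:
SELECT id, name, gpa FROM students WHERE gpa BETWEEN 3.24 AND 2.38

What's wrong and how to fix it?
Bug: BETWEEN expects the lower bound first; with 3.24 AND 2.38 the range is empty

Fix: Swap the bounds so the smaller value comes first

Corrected query:
SELECT id, name, gpa FROM students WHERE gpa BETWEEN 2.38 AND 3.24

Result:
id | name  | gpa 
---+-------+-----
5  | Dave  | 3.24
6  | Frank | 3.14
7  | Frank | 2.45
8  | Grace | 2.86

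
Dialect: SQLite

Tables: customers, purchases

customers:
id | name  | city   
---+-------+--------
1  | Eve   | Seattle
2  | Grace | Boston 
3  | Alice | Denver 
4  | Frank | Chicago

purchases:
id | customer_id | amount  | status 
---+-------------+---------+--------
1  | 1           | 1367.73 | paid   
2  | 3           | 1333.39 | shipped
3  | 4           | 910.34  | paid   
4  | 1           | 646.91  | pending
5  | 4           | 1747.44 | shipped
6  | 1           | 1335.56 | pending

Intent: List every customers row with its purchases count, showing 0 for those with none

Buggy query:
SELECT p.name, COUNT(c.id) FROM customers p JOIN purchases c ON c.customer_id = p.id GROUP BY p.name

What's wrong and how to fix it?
Bug: An inner join excludes parents with zero children

Fix: Switch to LEFT JOIN to retain unmatched parent rows

Corrected query:
SELECT p.name, COUNT(c.id) FROM customers p LEFT JOIN purchases c ON c.customer_id = p.id GROUP BY p.name

Result:
name  | COUNT(c.id)
------+------------
Alice | 1          
Eve   | 3          
Frank | 2          
Grace | 0          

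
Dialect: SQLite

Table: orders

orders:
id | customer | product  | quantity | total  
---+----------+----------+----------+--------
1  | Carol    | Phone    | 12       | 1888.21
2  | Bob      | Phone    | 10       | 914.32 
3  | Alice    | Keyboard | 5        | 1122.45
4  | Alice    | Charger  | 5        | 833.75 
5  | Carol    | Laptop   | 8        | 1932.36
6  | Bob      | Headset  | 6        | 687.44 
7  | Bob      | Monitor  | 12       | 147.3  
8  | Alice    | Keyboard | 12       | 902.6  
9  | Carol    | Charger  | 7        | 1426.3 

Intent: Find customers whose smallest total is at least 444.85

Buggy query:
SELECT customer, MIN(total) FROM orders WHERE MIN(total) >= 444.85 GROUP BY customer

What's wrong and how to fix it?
Bug: MIN() in WHERE is a misuse of aggregate

Fix: Replace WHERE with HAVING after the GROUP BY

Corrected query:
SELECT customer, MIN(total) FROM orders GROUP BY customer HAVING MIN(total) >= 444.85

Result:
customer | MIN(total)
---------+-----------
Alice    | 833.75    
Carol    | 1426.3    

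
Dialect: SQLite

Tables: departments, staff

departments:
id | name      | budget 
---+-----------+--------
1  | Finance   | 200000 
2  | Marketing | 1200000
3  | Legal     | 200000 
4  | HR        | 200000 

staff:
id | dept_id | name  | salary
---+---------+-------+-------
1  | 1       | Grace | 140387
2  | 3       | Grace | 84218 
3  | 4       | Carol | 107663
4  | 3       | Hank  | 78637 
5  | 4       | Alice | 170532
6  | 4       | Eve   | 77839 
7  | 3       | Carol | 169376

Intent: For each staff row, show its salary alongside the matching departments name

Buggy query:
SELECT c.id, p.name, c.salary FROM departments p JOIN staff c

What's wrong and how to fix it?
Bug: JOIN with no ON clause produces a cartesian product; every staff row pairs with every departments row

Fix: Add ON c.dept_id = p.id to the JOIN

Corrected query:
SELECT c.id, p.name, c.salary FROM departments p JOIN staff c ON c.dept_id = p.id

Result:
id | name    | salary
---+---------+-------
1  | Finance | 140387
2  | Legal   | 84218 
3  | HR      | 107663
4  | Legal   | 78637 
5  | HR      | 170532
6  | HR      | 77839 
7  | Legal   | 169376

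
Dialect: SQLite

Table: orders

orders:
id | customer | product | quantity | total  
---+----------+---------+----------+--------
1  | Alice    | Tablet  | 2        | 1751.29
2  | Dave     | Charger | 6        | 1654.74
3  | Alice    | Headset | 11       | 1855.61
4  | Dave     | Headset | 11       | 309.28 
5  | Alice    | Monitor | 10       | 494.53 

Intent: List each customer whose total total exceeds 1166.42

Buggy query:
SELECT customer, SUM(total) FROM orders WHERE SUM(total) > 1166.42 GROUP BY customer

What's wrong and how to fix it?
Bug: WHERE runs before GROUP BY, so aggregates aren't available there

Fix: Use HAVING (which filters groups after aggregation) instead of WHERE

Corrected query:
SELECT customer, SUM(total) FROM orders GROUP BY customer HAVING SUM(total) > 1166.42

Result:
customer | SUM(total)
---------+-----------
Alice    | 4101.43   
Dave     | 1964.02   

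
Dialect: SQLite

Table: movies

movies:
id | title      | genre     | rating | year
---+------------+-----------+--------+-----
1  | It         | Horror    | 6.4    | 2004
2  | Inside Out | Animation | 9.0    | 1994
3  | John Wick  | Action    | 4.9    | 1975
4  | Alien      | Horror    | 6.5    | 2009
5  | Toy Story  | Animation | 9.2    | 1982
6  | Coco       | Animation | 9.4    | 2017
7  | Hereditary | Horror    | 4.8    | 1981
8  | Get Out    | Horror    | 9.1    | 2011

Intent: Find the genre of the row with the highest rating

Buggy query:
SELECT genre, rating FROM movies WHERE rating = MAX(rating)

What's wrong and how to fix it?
Bug: WHERE is evaluated per row; an aggregate over the whole table isn't defined there

Fix: Wrap MAX in a scalar subquery so WHERE compares against a single value

Corrected query:
SELECT genre, rating FROM movies WHERE rating = (SELECT MAX(rating) FROM movies)

Result:
genre     | rating
----------+-------
Animation | 9.4   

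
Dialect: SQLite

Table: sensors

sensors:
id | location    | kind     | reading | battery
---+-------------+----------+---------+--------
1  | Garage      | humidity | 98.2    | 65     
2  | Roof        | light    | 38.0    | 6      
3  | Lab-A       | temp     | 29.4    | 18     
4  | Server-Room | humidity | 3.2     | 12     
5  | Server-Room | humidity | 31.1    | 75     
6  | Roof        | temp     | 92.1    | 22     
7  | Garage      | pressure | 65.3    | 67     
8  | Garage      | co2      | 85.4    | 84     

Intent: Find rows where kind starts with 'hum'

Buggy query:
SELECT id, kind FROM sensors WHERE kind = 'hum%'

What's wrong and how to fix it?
Bug: Wildcards only work with LIKE; '=' treats '%' as a literal character

Fix: Replace '=' with LIKE so 'hum%' is treated as a pattern

Corrected query:
SELECT id, kind FROM sensors WHERE kind LIKE 'hum%'

Result:
id | kind    
---+---------
1  | humidity
4  | humidity
5  | humidity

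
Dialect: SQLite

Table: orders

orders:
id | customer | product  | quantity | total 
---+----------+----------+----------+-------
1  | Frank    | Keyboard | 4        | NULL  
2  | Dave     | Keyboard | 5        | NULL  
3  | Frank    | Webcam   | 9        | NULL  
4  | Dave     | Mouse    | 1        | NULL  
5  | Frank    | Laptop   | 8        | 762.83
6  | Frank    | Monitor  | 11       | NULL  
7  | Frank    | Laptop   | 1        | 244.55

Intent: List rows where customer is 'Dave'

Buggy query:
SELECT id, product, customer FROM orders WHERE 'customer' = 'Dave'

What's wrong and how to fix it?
Bug: Single quotes denote string literals in SQL; the column name is being compared as a constant string

Fix: Remove the quotes around the column name (or use double quotes for an identifier)

Corrected query:
SELECT id, product, customer FROM orders WHERE customer = 'Dave'

Result:
id | product  | customer
---+----------+---------
2  | Keyboard | Dave    
4  | Mouse    | Dave    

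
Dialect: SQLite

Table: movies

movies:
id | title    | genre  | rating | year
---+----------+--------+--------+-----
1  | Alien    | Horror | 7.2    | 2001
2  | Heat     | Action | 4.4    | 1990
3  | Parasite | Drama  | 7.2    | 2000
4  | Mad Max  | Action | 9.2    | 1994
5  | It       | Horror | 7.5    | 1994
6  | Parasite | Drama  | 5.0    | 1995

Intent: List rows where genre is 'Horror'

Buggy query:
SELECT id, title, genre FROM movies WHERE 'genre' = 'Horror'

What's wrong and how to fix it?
Bug: Single quotes denote string literals in SQL; the column name is being compared as a constant string

Fix: Reference the column as genre without single quotes

Corrected query:
SELECT id, title, genre FROM movies WHERE genre = 'Horror'

Result:
id | title | genre 
---+-------+-------
1  | Alien | Horror
5  | It    | Horror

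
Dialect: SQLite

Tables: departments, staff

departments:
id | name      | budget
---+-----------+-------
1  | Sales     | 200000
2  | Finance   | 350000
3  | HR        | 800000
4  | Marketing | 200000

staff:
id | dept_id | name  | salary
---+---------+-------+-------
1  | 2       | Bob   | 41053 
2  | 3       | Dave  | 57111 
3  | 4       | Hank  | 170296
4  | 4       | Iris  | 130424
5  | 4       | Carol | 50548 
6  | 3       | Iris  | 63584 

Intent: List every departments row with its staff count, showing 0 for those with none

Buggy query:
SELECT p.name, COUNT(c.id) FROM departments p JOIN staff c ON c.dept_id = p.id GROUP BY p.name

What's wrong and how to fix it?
Bug: An inner join excludes parents with zero children

Fix: Use LEFT JOIN so parents without children still appear (COUNT(c.id) gives 0)

Corrected query:
SELECT p.name, COUNT(c.id) FROM departments p LEFT JOIN staff c ON c.dept_id = p.id GROUP BY p.name

Result:
name      | COUNT(c.id)
----------+------------
Finance   | 1          
HR        | 2          
Marketing | 3          
Sales     | 0          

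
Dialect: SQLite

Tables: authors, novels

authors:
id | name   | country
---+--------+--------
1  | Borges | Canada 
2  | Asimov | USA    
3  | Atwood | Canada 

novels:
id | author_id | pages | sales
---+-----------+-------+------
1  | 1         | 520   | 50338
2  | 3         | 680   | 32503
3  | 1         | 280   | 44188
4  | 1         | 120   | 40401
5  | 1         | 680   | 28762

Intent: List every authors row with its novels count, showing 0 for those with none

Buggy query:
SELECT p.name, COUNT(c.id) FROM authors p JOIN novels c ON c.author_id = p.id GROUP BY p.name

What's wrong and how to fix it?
Bug: INNER JOIN drops authors rows that have no matching novels rows

Fix: Use LEFT JOIN so parents without children still appear (COUNT(c.id) gives 0)

Corrected query:
SELECT p.name, COUNT(c.id) FROM authors p LEFT JOIN novels c ON c.author_id = p.id GROUP BY p.name

Result:
name   | COUNT(c.id)
-------+------------
Asimov | 0          
Atwood | 1          
Borges | 4          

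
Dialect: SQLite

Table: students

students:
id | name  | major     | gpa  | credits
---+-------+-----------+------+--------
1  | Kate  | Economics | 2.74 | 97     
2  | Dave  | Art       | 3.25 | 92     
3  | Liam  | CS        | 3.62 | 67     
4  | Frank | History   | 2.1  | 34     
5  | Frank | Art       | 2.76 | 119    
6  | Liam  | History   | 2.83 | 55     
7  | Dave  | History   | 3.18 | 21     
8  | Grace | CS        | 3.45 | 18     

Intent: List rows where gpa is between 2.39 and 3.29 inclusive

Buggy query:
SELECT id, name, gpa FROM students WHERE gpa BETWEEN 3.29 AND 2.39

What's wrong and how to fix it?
Bug: The bounds are reversed; BETWEEN a AND b requires a <= b to match anything

Fix: Swap the bounds so the smaller value comes first

Corrected query:
SELECT id, name, gpa FROM students WHERE gpa BETWEEN 2.39 AND 3.29

Result:
id | name  | gpa 
---+-------+-----
1  | Kate  | 2.74
2  | Dave  | 3.25
5  | Frank | 2.76
6  | Liam  | 2.83
7  | Dave  | 3.18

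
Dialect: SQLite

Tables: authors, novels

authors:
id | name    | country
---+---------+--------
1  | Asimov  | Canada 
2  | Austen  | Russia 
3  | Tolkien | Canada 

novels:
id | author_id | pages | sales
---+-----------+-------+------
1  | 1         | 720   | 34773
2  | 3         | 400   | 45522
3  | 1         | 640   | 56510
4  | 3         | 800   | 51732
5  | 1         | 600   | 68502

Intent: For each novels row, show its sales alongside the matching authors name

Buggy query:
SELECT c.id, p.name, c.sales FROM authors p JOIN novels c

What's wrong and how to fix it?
Bug: JOIN with no ON clause produces a cartesian product; every novels row pairs with every authors row

Fix: Specify the join condition linking the foreign key to the parent id

Corrected query:
SELECT c.id, p.name, c.sales FROM authors p JOIN novels c ON c.author_id = p.id

Result:
id | name    | sales
---+---------+------
1  | Asimov  | 34773
2  | Tolkien | 45522
3  | Asimov  | 56510
4  | Tolkien | 51732
5  | Asimov  | 68502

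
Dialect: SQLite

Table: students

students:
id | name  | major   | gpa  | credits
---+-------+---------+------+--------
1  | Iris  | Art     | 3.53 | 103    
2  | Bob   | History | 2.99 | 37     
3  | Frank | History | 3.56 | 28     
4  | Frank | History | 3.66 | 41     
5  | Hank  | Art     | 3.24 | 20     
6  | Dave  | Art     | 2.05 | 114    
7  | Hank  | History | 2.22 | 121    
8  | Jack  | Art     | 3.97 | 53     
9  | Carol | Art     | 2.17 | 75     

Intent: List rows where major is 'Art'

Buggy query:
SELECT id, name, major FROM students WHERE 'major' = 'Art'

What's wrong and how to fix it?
Bug: 'major' in single quotes is a string literal, not the column; the comparison is literal-vs-literal and never true

Fix: Remove the quotes around the column name (or use double quotes for an identifier)

Corrected query:
SELECT id, name, major FROM students WHERE major = 'Art'

Result:
id | name  | major
---+-------+------
1  | Iris  | Art  
5  | Hank  | Art  
6  | Dave  | Art  
8  | Jack  | Art  
9  | Carol | Art  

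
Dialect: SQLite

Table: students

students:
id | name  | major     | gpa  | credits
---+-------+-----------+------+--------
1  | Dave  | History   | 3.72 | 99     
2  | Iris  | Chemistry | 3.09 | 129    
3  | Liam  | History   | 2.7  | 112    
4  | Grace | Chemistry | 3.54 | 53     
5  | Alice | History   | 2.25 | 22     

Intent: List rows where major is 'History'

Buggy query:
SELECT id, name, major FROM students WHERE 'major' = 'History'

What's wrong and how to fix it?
Bug: 'major' in single quotes is a string literal, not the column; the comparison is literal-vs-literal and never true

Fix: Remove the quotes around the column name (or use double quotes for an identifier)

Corrected query:
SELECT id, name, major FROM students WHERE major = 'History'

Result:
id | name  | major  
---+-------+--------
1  | Dave  | History
3  | Liam  | History
5  | Alice | History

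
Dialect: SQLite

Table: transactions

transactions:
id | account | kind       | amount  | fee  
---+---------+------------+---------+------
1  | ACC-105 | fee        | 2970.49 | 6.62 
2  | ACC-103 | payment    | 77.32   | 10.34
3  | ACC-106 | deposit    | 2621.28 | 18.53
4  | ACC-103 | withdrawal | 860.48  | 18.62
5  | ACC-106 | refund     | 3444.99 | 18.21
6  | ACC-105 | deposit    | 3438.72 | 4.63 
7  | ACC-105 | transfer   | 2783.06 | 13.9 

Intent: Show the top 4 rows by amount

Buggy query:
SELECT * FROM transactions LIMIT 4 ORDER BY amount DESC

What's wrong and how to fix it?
Bug: LIMIT must come after ORDER BY

Fix: Sort with ORDER BY, then apply LIMIT

Corrected query:
SELECT * FROM transactions ORDER BY amount DESC LIMIT 4

Result:
id | account | kind     | amount  | fee  
---+---------+----------+---------+------
5  | ACC-106 | refund   | 3444.99 | 18.21
6  | ACC-105 | deposit  | 3438.72 | 4.63 
1  | ACC-105 | fee      | 2970.49 | 6.62 
7  | ACC-105 | transfer | 2783.06 | 13.9 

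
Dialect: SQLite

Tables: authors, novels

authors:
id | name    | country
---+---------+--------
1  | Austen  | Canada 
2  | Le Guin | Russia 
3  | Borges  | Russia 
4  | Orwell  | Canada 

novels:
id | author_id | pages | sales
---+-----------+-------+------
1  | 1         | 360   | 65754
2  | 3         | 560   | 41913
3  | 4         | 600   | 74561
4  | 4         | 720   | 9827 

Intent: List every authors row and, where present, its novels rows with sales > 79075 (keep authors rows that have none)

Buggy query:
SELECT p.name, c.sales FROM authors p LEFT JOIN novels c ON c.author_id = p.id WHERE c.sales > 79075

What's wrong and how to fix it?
Bug: A WHERE condition on the right-hand table after LEFT JOIN drops unmatched parents

Fix: Put 'c.sales > 79075' in the JOIN's ON clause instead of WHERE

Corrected query:
SELECT p.name, c.sales FROM authors p LEFT JOIN novels c ON c.author_id = p.id AND c.sales > 79075

Result:
name    | sales
--------+------
Austen  | NULL 
Le Guin | NULL 
Borges  | NULL 
Orwell  | NULL 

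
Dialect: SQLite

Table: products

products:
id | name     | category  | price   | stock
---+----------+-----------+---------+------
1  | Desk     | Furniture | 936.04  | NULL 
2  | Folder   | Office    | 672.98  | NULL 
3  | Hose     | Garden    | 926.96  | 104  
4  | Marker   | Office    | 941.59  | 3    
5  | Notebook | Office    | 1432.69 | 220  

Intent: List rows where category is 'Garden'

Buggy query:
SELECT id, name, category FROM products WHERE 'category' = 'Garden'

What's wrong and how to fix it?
Bug: Single quotes denote string literals in SQL; the column name is being compared as a constant string

Fix: Reference the column as category without single quotes

Corrected query:
SELECT id, name, category FROM products WHERE category = 'Garden'

Result:
id | name | category
---+------+---------
3  | Hose | Garden  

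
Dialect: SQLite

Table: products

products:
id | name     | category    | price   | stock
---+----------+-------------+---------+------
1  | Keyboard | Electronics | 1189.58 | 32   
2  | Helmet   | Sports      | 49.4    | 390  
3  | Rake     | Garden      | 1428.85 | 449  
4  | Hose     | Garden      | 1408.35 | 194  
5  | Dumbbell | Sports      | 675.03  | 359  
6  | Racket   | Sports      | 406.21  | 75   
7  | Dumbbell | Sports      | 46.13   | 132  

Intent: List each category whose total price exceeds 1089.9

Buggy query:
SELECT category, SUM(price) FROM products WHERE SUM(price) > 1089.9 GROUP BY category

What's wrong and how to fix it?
Bug: WHERE runs before GROUP BY, so aggregates aren't available there

Fix: Use HAVING (which filters groups after aggregation) instead of WHERE

Corrected query:
SELECT category, SUM(price) FROM products GROUP BY category HAVING SUM(price) > 1089.9

Result:
category    | SUM(price)
------------+-----------
Electronics | 1189.58   
Garden      | 2837.2    
Sports      | 1176.77   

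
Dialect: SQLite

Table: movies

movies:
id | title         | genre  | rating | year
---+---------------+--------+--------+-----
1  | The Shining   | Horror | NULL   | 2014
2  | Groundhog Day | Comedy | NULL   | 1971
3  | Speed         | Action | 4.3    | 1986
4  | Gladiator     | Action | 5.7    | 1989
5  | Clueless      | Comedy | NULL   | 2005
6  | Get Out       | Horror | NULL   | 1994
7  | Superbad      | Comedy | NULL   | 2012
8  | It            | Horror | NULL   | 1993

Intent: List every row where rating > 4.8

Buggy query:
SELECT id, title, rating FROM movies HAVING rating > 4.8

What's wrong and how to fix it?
Bug: HAVING filters the output of aggregation, but this query has no GROUP BY and no aggregate functions, so SQLite rejects it (HAVING clause on a non-aggregate query); the condition here is per row

Fix: Replace HAVING with WHERE since the condition applies to individual rows

Corrected query:
SELECT id, title, rating FROM movies WHERE rating > 4.8

Result:
id | title     | rating
---+-----------+-------
4  | Gladiator | 5.7   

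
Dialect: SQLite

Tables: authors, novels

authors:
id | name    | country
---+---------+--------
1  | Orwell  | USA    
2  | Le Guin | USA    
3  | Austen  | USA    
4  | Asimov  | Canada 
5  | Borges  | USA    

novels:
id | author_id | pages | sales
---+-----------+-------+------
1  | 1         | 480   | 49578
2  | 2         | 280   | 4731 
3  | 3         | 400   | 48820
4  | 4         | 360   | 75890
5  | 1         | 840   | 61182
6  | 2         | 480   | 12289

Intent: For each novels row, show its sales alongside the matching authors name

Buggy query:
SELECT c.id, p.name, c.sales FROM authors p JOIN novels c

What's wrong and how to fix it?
Bug: Missing join condition: each novels row is matched to all authors rows instead of just its own

Fix: Specify the join condition linking the foreign key to the parent id

Corrected query:
SELECT c.id, p.name, c.sales FROM authors p JOIN novels c ON c.author_id = p.id

Result:
id | name    | sales
---+---------+------
1  | Orwell  | 49578
2  | Le Guin | 4731 
3  | Austen  | 48820
4  | Asimov  | 75890
5  | Orwell  | 61182
6  | Le Guin | 12289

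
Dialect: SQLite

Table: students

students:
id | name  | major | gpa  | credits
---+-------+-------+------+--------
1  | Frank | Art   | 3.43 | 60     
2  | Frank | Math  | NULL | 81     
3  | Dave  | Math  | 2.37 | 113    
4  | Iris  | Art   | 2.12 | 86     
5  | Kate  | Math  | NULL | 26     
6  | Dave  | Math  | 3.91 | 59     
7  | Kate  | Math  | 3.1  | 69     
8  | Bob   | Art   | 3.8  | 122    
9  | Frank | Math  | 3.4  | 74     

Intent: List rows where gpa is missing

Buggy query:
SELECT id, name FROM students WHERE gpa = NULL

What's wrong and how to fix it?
Bug: Comparing to NULL with '=' never matches; NULL = NULL is unknown, not true

Fix: Use IS NULL to test for NULL

Corrected query:
SELECT id, name FROM students WHERE gpa IS NULL

Result:
id | name 
---+------
2  | Frank
5  | Kate 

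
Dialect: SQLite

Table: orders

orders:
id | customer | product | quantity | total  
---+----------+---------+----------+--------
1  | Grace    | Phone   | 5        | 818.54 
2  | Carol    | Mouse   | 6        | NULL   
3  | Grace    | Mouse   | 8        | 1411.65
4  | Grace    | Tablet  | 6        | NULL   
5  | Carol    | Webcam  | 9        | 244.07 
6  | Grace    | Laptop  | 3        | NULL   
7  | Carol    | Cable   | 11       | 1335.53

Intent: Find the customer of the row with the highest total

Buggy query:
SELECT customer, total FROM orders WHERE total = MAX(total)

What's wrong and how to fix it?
Bug: WHERE is evaluated per row; an aggregate over the whole table isn't defined there

Fix: Wrap MAX in a scalar subquery so WHERE compares against a single value

Corrected query:
SELECT customer, total FROM orders WHERE total = (SELECT MAX(total) FROM orders)

Result:
customer | total  
---------+--------
Grace    | 1411.65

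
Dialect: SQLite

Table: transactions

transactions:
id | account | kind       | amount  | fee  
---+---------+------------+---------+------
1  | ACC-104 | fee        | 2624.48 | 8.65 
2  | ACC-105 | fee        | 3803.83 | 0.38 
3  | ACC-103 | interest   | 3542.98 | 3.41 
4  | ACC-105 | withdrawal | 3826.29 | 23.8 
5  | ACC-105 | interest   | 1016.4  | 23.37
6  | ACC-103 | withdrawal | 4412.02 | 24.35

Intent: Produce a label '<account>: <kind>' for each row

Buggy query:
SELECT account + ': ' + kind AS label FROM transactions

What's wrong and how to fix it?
Bug: SQLite uses || for string concatenation; + coerces text to numbers (yielding 0)

Fix: Replace + with || to concatenate text

Corrected query:
SELECT account || ': ' || kind AS label FROM transactions

Result:
label              
-------------------
ACC-104: fee       
ACC-105: fee       
ACC-103: interest  
ACC-105: withdrawal
ACC-105: interest  
ACC-103: withdrawal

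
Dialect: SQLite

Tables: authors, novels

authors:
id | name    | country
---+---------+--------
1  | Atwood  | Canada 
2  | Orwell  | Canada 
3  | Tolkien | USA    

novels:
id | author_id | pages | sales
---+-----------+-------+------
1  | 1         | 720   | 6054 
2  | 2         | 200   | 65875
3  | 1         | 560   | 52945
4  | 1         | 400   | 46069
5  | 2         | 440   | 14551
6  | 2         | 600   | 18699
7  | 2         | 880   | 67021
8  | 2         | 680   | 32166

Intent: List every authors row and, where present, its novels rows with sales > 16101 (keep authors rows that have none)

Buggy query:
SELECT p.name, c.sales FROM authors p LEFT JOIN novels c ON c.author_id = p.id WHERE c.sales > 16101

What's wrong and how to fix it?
Bug: Filtering c.sales in WHERE discards the NULL rows produced by LEFT JOIN, turning it into an inner join

Fix: Put 'c.sales > 16101' in the JOIN's ON clause instead of WHERE

Corrected query:
SELECT p.name, c.sales FROM authors p LEFT JOIN novels c ON c.author_id = p.id AND c.sales > 16101

Result:
name    | sales
--------+------
Atwood  | 46069
Atwood  | 52945
Orwell  | 18699
Orwell  | 32166
Orwell  | 65875
Orwell  | 67021
Tolkien | NULL 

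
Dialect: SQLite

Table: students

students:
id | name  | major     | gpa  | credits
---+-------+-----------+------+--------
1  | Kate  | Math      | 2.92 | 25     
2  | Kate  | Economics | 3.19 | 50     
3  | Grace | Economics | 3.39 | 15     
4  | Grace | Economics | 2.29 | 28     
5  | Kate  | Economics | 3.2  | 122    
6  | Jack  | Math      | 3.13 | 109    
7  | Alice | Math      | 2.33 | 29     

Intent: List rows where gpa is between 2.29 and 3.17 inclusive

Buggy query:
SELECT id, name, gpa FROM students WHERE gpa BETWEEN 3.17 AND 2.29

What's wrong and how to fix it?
Bug: The bounds are reversed; BETWEEN a AND b requires a <= b to match anything

Fix: Write BETWEEN 2.29 AND 3.17

Corrected query:
SELECT id, name, gpa FROM students WHERE gpa BETWEEN 2.29 AND 3.17

Result:
id | name  | gpa 
---+-------+-----
1  | Kate  | 2.92
4  | Grace | 2.29
6  | Jack  | 3.13
7  | Alice | 2.33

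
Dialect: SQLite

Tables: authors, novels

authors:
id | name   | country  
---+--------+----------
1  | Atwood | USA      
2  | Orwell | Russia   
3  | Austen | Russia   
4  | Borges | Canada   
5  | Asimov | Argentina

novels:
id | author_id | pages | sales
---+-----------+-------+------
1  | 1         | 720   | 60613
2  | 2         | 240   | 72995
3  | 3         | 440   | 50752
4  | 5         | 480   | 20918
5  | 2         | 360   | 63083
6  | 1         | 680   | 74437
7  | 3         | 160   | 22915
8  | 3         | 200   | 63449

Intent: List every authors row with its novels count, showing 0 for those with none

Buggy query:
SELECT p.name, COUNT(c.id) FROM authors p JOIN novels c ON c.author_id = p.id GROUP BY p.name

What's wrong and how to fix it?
Bug: INNER JOIN drops authors rows that have no matching novels rows

Fix: Use LEFT JOIN so parents without children still appear (COUNT(c.id) gives 0)

Corrected query:
SELECT p.name, COUNT(c.id) FROM authors p LEFT JOIN novels c ON c.author_id = p.id GROUP BY p.name

Result:
name   | COUNT(c.id)
-------+------------
Asimov | 1          
Atwood | 2          
Austen | 3          
Borges | 0          
Orwell | 2          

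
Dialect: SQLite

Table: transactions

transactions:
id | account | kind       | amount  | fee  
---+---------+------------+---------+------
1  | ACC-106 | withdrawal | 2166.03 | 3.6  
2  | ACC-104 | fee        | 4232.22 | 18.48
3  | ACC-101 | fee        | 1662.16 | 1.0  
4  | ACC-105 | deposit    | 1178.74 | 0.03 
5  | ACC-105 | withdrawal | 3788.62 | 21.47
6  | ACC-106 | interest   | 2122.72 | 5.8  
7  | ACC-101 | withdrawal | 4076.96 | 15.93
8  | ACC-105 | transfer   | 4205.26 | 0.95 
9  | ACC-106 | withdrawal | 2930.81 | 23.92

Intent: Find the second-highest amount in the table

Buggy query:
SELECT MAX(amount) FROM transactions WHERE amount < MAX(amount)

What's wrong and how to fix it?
Bug: MAX(amount) on the right of the comparison is an aggregate-in-WHERE error

Fix: Compute the overall MAX in a subquery, then take MAX of rows below it

Corrected query:
SELECT MAX(amount) FROM transactions WHERE amount < (SELECT MAX(amount) FROM transactions)

Result:
MAX(amount)
-----------
4205.26    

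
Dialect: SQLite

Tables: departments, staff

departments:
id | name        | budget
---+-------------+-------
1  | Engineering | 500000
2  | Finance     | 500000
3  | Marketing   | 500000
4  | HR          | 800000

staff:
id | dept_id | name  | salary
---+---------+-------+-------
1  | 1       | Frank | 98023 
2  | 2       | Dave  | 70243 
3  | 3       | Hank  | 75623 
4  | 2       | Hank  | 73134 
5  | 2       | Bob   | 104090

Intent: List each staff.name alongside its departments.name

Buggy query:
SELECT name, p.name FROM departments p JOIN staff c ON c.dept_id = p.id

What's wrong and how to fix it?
Bug: Both tables have a 'name' column; the unqualified reference is ambiguous

Fix: Prefix ambiguous columns with the table alias

Corrected query:
SELECT c.name, p.name FROM departments p JOIN staff c ON c.dept_id = p.id

Result:
name  | name       
------+------------
Frank | Engineering
Dave  | Finance    
Hank  | Marketing  
Hank  | Finance    
Bob   | Finance    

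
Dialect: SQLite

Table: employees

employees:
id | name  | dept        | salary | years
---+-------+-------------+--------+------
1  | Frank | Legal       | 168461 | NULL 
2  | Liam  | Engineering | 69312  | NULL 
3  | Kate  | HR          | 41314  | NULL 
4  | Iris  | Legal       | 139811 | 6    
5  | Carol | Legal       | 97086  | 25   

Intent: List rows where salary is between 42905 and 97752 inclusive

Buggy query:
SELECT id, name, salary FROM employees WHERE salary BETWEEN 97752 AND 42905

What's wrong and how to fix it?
Bug: BETWEEN expects the lower bound first; with 97752 AND 42905 the range is empty

Fix: Write BETWEEN 42905 AND 97752

Corrected query:
SELECT id, name, salary FROM employees WHERE salary BETWEEN 42905 AND 97752

Result:
id | name  | salary
---+-------+-------
2  | Liam  | 69312 
5  | Carol | 97086 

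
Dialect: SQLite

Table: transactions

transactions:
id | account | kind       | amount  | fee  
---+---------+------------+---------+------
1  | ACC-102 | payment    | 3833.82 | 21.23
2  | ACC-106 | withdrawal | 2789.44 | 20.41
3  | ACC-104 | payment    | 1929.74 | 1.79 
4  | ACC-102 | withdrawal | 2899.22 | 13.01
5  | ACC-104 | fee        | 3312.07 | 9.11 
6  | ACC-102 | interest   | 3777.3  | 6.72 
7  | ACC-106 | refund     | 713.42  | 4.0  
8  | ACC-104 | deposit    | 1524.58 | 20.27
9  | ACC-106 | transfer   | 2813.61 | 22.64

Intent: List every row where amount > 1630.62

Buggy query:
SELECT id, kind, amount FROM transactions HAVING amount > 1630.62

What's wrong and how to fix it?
Bug: HAVING filters the output of aggregation, but this query has no GROUP BY and no aggregate functions, so SQLite rejects it (HAVING clause on a non-aggregate query); the condition here is per row

Fix: Replace HAVING with WHERE since the condition applies to individual rows

Corrected query:
SELECT id, kind, amount FROM transactions WHERE amount > 1630.62

Result:
id | kind       | amount 
---+------------+--------
1  | payment    | 3833.82
2  | withdrawal | 2789.44
3  | payment    | 1929.74
4  | withdrawal | 2899.22
5  | fee        | 3312.07
6  | interest   | 3777.3 
9  | transfer   | 2813.61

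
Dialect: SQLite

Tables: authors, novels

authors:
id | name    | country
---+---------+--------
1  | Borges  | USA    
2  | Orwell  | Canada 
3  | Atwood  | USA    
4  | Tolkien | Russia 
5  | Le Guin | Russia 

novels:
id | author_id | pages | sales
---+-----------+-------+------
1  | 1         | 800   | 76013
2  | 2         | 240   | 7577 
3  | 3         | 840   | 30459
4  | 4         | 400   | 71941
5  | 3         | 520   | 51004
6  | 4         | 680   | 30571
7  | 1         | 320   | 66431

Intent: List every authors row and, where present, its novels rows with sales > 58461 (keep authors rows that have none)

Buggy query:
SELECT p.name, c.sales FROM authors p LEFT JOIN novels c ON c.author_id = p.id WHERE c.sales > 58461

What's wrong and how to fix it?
Bug: Filtering c.sales in WHERE discards the NULL rows produced by LEFT JOIN, turning it into an inner join

Fix: Put 'c.sales > 58461' in the JOIN's ON clause instead of WHERE

Corrected query:
SELECT p.name, c.sales FROM authors p LEFT JOIN novels c ON c.author_id = p.id AND c.sales > 58461

Result:
name    | sales
--------+------
Borges  | 66431
Borges  | 76013
Orwell  | NULL 
Atwood  | NULL 
Tolkien | 71941
Le Guin | NULL 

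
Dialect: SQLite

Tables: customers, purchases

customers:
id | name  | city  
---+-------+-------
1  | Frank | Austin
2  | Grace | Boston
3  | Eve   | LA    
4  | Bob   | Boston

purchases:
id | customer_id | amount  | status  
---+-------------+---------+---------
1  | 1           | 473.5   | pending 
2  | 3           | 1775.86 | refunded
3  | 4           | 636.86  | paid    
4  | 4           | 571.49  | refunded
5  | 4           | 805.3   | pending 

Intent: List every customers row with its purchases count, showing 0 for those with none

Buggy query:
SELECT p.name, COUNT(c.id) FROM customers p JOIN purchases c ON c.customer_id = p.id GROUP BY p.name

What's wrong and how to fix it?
Bug: INNER JOIN drops customers rows that have no matching purchases rows

Fix: Use LEFT JOIN so parents without children still appear (COUNT(c.id) gives 0)

Corrected query:
SELECT p.name, COUNT(c.id) FROM customers p LEFT JOIN purchases c ON c.customer_id = p.id GROUP BY p.name

Result:
name  | COUNT(c.id)
------+------------
Bob   | 3          
Eve   | 1          
Frank | 1          
Grace | 0          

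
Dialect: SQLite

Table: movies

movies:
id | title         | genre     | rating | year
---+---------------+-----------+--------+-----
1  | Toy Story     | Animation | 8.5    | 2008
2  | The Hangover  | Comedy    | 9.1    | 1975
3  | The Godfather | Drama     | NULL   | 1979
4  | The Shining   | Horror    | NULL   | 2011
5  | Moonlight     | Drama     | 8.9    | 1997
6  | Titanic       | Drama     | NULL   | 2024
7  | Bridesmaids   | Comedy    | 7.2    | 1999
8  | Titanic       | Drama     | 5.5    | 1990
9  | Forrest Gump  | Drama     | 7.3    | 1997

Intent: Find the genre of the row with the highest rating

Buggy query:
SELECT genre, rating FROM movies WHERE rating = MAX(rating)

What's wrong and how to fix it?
Bug: MAX(rating) is an aggregate and cannot be used directly in WHERE

Fix: Wrap MAX in a scalar subquery so WHERE compares against a single value

Corrected query:
SELECT genre, rating FROM movies WHERE rating = (SELECT MAX(rating) FROM movies)

Result:
genre  | rating
-------+-------
Comedy | 9.1   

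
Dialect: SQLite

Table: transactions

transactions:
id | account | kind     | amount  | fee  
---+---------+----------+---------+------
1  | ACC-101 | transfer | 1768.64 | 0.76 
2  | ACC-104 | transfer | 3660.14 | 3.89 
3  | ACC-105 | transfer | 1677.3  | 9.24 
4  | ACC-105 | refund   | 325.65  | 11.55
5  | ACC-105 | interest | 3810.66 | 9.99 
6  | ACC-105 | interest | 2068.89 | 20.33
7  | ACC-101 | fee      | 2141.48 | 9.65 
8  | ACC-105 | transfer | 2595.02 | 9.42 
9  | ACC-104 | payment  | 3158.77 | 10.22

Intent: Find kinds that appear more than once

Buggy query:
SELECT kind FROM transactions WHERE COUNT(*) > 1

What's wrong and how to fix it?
Bug: COUNT(*) is an aggregate and cannot be used in WHERE

Fix: Group first, then use HAVING for the count condition

Corrected query:
SELECT kind FROM transactions GROUP BY kind HAVING COUNT(*) > 1

Result:
kind    
--------
interest
transfer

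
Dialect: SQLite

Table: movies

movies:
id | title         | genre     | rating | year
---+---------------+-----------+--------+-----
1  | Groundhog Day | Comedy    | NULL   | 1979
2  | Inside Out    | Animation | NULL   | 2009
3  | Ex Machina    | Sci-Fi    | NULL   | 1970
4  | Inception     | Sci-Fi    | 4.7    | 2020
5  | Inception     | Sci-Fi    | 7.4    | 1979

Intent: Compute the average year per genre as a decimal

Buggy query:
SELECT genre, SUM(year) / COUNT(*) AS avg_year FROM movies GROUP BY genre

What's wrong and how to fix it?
Bug: Both operands are integers, so '/' performs integer division and truncates

Fix: Cast one side to REAL so the division keeps the fractional part

Corrected query:
SELECT genre, SUM(year) * 1.0 / COUNT(*) AS avg_year FROM movies GROUP BY genre

Result:
genre     | avg_year   
----------+------------
Animation | 2009       
Comedy    | 1979       
Sci-Fi    | 1989.666667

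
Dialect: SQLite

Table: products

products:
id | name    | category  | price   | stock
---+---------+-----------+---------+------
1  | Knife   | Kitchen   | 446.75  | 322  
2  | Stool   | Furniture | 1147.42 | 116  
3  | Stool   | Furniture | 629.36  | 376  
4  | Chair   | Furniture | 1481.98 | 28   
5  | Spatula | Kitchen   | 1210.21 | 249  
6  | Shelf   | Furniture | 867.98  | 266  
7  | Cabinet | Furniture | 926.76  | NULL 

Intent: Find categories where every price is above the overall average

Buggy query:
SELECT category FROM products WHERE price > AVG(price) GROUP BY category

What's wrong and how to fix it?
Bug: WHERE evaluates per row before aggregation, so AVG() is unavailable

Fix: Use a subquery for AVG and a HAVING MIN(...) filter so the condition holds for every row in the group

Corrected query:
SELECT category FROM products GROUP BY category HAVING MIN(price) > (SELECT AVG(price) FROM products)

Result:
(no rows)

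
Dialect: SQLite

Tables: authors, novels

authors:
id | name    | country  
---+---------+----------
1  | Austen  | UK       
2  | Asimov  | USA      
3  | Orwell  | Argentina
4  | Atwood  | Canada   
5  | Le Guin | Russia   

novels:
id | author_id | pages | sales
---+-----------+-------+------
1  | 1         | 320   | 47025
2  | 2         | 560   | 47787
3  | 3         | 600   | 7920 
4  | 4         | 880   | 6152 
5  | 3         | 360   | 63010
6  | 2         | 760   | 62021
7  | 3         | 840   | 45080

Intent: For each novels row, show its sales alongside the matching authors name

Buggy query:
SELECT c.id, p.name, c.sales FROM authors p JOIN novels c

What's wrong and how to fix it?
Bug: Missing join condition: each novels row is matched to all authors rows instead of just its own

Fix: Specify the join condition linking the foreign key to the parent id

Corrected query:
SELECT c.id, p.name, c.sales FROM authors p JOIN novels c ON c.author_id = p.id

Result:
id | name   | sales
---+--------+------
1  | Austen | 47025
2  | Asimov | 47787
3  | Orwell | 7920 
4  | Atwood | 6152 
5  | Orwell | 63010
6  | Asimov | 62021
7  | Orwell | 45080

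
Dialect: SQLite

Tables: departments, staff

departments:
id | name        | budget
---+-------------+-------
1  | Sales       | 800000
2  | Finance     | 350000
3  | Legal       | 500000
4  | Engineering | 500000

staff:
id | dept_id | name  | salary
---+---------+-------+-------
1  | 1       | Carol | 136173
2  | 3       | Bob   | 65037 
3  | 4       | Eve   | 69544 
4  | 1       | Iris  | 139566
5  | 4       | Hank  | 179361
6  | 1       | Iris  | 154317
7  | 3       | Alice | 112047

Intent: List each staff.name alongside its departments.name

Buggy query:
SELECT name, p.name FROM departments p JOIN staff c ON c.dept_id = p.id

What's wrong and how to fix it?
Bug: 'name' exists in both joined tables, so the database can't tell which one is meant

Fix: Prefix ambiguous columns with the table alias

Corrected query:
SELECT c.name, p.name FROM departments p JOIN staff c ON c.dept_id = p.id

Result:
name  | name       
------+------------
Carol | Sales      
Bob   | Legal      
Eve   | Engineering
Iris  | Sales      
Hank  | Engineering
Iris  | Sales      
Alice | Legal      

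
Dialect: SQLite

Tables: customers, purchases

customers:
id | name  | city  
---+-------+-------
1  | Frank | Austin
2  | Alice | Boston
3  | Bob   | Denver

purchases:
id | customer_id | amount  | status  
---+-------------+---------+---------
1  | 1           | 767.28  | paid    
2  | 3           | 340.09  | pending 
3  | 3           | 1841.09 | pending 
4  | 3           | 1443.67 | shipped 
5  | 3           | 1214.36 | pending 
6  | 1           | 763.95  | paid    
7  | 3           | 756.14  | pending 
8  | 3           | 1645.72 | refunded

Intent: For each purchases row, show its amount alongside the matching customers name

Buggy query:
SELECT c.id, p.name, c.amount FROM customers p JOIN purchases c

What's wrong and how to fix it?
Bug: Missing join condition: each purchases row is matched to all customers rows instead of just its own

Fix: Add ON c.customer_id = p.id to the JOIN

Corrected query:
SELECT c.id, p.name, c.amount FROM customers p JOIN purchases c ON c.customer_id = p.id

Result:
id | name  | amount 
---+-------+--------
1  | Frank | 767.28 
2  | Bob   | 340.09 
3  | Bob   | 1841.09
4  | Bob   | 1443.67
5  | Bob   | 1214.36
6  | Frank | 763.95 
7  | Bob   | 756.14 
8  | Bob   | 1645.72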